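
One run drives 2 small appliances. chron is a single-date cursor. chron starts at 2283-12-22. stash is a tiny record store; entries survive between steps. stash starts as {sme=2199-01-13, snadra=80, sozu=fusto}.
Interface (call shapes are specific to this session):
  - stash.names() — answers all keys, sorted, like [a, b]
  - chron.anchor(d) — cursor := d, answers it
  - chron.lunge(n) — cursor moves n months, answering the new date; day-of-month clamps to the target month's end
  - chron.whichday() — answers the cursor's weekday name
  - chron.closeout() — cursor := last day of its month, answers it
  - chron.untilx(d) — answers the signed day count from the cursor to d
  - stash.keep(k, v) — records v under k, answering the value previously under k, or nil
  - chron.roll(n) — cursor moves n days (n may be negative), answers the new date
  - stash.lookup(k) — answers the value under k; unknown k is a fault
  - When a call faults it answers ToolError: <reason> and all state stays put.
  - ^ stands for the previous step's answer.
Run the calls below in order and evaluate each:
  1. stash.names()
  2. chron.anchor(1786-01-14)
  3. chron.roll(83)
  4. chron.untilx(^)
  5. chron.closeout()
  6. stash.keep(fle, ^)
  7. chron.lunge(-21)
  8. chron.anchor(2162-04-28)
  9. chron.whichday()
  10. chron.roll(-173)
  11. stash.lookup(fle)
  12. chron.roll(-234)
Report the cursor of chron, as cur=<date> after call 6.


Act: stash.names[]
Obs: [sme, snadra, sozu]
Act: chron.anchor[1786-01-14]
Obs: 1786-01-14
Act: chron.roll[83]
Obs: 1786-04-07
Act: chron.untilx[^]
Obs: 0
Act: chron.closeout[]
Obs: 1786-04-30
Act: stash.keep[fle; ^]
Obs: nil
Act: chron.lunge[-21]
Obs: 1784-07-30
Act: chron.anchor[2162-04-28]
Obs: 2162-04-28
Act: chron.whichday[]
Obs: Wednesday
Act: chron.roll[-173]
Obs: 2161-11-06
Act: stash.lookup[fle]
Obs: 1786-04-30
Act: chron.roll[-234]
Obs: 2161-03-17

Answer: cur=1786-04-30


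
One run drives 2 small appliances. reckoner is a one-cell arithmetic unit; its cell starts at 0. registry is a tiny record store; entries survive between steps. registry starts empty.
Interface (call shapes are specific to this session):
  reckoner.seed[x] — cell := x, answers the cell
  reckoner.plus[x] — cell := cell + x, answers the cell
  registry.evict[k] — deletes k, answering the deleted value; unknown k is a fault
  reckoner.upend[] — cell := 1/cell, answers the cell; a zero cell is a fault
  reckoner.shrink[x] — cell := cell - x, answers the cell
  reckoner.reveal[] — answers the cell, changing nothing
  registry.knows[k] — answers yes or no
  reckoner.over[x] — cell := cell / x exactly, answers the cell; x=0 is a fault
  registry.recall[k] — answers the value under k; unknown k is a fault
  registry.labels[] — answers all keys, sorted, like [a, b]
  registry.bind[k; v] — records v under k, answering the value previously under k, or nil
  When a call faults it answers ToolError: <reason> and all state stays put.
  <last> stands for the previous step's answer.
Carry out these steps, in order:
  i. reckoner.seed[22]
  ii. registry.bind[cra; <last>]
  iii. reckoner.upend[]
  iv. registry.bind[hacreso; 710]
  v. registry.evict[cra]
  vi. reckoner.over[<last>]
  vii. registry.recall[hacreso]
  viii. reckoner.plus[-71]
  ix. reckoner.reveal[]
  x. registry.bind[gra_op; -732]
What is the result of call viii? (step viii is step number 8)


Answer: -34363/484

Derivation:
[in] reckoner.seed x: 22
[out] 22
[in] registry.bind k: cra v: <last>
[out] nil
[in] reckoner.upend
[out] 1/22
[in] registry.bind k: hacreso v: 710
[out] nil
[in] registry.evict k: cra
[out] 22
[in] reckoner.over x: <last>
[out] 1/484
[in] registry.recall k: hacreso
[out] 710
[in] reckoner.plus x: -71
[out] -34363/484
[in] reckoner.reveal
[out] -34363/484
[in] registry.bind k: gra_op v: -732
[out] nil


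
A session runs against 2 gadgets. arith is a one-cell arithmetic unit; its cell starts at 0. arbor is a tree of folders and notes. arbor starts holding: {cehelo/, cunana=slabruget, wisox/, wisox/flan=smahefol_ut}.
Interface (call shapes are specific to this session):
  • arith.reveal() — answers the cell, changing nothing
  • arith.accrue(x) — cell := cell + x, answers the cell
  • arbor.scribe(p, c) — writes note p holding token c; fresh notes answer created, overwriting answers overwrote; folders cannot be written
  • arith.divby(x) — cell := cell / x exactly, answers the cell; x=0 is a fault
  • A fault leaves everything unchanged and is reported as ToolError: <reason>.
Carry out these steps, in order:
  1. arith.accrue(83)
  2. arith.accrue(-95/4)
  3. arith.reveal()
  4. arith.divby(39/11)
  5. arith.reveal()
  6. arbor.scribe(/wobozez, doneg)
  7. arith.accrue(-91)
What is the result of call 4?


Step: arith.accrue[x=83]
Result: 83
Step: arith.accrue[x=-95/4]
Result: 237/4
Step: arith.reveal[]
Result: 237/4
Step: arith.divby[x=39/11]
Result: 869/52
Step: arith.reveal[]
Result: 869/52
Step: arbor.scribe[p=/wobozez; c=doneg]
Result: created
Step: arith.accrue[x=-91]
Result: -3863/52

Answer: 869/52


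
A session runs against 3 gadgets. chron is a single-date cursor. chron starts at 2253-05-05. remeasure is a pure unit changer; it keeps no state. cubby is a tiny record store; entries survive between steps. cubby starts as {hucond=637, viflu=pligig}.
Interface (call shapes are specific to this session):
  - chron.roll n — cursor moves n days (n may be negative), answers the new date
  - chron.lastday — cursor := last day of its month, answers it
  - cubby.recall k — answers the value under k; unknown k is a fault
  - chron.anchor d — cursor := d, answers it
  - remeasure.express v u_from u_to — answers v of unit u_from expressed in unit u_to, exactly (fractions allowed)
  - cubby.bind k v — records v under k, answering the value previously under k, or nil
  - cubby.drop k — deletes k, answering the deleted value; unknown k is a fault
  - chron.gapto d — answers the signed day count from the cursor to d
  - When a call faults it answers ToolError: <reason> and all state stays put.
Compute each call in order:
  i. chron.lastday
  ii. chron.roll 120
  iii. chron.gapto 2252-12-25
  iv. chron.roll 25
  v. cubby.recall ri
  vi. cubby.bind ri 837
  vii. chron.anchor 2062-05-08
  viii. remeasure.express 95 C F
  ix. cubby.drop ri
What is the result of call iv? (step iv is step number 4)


Answer: 2253-10-23

Derivation:
[in] lastday
  2253-05-31
[in] roll n='120'
  2253-09-28
[in] gapto d='2252-12-25'
  -277
[in] roll n='25'
  2253-10-23
[in] recall k='ri'
  ToolError: no such key ri
[in] bind k='ri' v='837'
  nil
[in] anchor d='2062-05-08'
  2062-05-08
[in] express v='95' u_from='C' u_to='F'
  203
[in] drop k='ri'
  837


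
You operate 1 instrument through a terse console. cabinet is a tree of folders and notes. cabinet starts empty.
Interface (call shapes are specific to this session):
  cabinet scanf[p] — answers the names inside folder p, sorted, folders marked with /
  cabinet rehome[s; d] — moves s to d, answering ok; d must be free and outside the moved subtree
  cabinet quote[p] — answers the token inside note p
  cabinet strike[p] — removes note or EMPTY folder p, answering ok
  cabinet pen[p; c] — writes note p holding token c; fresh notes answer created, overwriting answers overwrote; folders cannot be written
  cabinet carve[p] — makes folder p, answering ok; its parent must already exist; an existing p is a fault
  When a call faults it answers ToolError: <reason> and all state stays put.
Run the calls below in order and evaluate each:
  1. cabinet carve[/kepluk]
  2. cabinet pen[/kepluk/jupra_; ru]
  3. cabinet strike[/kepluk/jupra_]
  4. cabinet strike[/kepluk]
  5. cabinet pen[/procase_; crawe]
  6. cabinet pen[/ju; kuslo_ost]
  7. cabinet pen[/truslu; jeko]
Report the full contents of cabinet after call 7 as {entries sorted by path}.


// 1. cabinet carve(p→/kepluk) => ok
// 2. cabinet pen(p→/kepluk/jupra_, c→ru) => created
// 3. cabinet strike(p→/kepluk/jupra_) => ok
// 4. cabinet strike(p→/kepluk) => ok
// 5. cabinet pen(p→/procase_, c→crawe) => created
// 6. cabinet pen(p→/ju, c→kuslo_ost) => created
// 7. cabinet pen(p→/truslu, c→jeko) => created

Answer: {ju=kuslo_ost, procase_=crawe, truslu=jeko}


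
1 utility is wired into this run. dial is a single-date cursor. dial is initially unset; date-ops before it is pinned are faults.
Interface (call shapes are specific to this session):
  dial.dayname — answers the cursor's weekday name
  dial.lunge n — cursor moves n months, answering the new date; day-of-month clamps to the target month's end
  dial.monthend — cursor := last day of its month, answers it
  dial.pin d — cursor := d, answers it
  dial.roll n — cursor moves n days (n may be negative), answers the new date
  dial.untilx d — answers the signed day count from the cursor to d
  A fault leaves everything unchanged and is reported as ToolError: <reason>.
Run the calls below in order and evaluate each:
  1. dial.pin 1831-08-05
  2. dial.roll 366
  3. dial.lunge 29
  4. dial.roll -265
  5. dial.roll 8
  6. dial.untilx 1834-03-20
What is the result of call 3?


$ dial.pin d→1831-08-05
[out] 1831-08-05
$ dial.roll n→366
[out] 1832-08-05
$ dial.lunge n→29
[out] 1835-01-05
$ dial.roll n→-265
[out] 1834-04-15
$ dial.roll n→8
[out] 1834-04-23
$ dial.untilx d→1834-03-20
[out] -34

Answer: 1835-01-05


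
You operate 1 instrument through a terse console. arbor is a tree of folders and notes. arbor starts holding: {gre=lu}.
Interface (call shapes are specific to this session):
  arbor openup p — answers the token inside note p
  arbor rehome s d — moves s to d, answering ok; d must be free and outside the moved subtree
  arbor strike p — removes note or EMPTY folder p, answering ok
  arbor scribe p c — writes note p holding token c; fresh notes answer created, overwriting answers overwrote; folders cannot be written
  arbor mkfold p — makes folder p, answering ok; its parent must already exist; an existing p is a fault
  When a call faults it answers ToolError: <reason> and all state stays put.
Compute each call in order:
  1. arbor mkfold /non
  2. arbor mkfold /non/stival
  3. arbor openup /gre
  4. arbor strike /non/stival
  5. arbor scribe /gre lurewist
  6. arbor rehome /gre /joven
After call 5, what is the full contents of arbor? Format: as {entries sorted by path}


Act: arbor mkfold[p='/non']
Obs: ok
Act: arbor mkfold[p='/non/stival']
Obs: ok
Act: arbor openup[p='/gre']
Obs: lu
Act: arbor strike[p='/non/stival']
Obs: ok
Act: arbor scribe[p='/gre'; c='lurewist']
Obs: overwrote
Act: arbor rehome[s='/gre'; d='/joven']
Obs: ok

Answer: {gre=lurewist, non/}


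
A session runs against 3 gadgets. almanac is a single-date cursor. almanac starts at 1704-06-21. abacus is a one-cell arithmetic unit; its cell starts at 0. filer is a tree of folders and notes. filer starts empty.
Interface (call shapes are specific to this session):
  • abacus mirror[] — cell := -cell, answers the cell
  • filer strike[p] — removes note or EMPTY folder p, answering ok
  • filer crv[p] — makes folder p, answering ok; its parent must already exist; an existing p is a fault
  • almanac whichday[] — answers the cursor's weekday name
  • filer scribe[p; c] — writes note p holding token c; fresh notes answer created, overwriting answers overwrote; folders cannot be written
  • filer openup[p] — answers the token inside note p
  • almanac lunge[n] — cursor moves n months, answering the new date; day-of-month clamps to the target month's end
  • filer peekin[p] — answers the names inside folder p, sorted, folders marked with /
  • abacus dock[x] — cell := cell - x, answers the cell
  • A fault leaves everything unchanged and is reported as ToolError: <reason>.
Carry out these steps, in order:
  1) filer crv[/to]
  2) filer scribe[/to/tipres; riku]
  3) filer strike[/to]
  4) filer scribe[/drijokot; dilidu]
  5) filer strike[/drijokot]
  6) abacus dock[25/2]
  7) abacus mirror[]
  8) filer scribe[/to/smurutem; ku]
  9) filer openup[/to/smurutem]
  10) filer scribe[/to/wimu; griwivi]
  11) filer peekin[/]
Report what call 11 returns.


> filer crv p='/to'
= ok
> filer scribe p='/to/tipres' c='riku'
= created
> filer strike p='/to'
= ToolError: not empty
> filer scribe p='/drijokot' c='dilidu'
= created
> filer strike p='/drijokot'
= ok
> abacus dock x='25/2'
= -25/2
> abacus mirror
= 25/2
> filer scribe p='/to/smurutem' c='ku'
= created
> filer openup p='/to/smurutem'
= ku
> filer scribe p='/to/wimu' c='griwivi'
= created
> filer peekin p='/'
= [to/]

Answer: [to/]


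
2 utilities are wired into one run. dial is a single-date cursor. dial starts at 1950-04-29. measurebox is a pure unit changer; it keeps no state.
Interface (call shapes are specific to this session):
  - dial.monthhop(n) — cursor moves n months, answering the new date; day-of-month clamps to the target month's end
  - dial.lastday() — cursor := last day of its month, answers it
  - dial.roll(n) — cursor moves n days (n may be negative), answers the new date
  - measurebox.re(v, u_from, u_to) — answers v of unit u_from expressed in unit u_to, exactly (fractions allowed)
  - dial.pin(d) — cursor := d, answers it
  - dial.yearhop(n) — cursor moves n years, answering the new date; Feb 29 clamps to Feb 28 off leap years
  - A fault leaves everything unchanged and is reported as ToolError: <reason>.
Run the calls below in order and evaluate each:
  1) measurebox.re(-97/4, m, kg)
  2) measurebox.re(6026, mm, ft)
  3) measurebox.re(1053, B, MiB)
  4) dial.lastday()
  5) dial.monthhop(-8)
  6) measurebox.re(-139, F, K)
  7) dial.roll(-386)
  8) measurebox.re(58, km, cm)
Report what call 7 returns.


;; re(v: -97/4, u_from: m, u_to: kg) : ToolError: incompatible units
;; re(v: 6026, u_from: mm, u_to: ft) : 15065/762
;; re(v: 1053, u_from: B, u_to: MiB) : 1053/1048576
;; lastday() : 1950-04-30
;; monthhop(n: -8) : 1949-08-30
;; re(v: -139, u_from: F, u_to: K) : 3563/20
;; roll(n: -386) : 1948-08-09
;; re(v: 58, u_from: km, u_to: cm) : 5800000

Answer: 1948-08-09


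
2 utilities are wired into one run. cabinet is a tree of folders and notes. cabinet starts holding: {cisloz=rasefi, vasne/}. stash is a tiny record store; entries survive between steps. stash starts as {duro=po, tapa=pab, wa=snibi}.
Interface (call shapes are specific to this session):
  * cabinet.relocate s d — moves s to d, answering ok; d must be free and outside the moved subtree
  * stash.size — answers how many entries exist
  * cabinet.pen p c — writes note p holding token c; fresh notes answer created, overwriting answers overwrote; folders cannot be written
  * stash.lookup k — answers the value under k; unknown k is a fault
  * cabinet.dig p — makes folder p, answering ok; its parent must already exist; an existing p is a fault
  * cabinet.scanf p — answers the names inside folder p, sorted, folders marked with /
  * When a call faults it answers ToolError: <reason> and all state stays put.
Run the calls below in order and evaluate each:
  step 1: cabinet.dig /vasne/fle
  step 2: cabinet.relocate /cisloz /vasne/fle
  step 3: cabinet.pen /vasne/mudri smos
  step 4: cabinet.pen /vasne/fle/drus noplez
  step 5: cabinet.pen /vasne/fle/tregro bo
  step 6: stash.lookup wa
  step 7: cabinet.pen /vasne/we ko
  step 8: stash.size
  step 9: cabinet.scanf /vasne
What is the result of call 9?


% cabinet.dig p→/vasne/fle
[out] ok
% cabinet.relocate s→/cisloz d→/vasne/fle
[out] ToolError: exists
% cabinet.pen p→/vasne/mudri c→smos
[out] created
% cabinet.pen p→/vasne/fle/drus c→noplez
[out] created
% cabinet.pen p→/vasne/fle/tregro c→bo
[out] created
% stash.lookup k→wa
[out] snibi
% cabinet.pen p→/vasne/we c→ko
[out] created
% stash.size
[out] 3
% cabinet.scanf p→/vasne
[out] [fle/, mudri, we]

Answer: [fle/, mudri, we]


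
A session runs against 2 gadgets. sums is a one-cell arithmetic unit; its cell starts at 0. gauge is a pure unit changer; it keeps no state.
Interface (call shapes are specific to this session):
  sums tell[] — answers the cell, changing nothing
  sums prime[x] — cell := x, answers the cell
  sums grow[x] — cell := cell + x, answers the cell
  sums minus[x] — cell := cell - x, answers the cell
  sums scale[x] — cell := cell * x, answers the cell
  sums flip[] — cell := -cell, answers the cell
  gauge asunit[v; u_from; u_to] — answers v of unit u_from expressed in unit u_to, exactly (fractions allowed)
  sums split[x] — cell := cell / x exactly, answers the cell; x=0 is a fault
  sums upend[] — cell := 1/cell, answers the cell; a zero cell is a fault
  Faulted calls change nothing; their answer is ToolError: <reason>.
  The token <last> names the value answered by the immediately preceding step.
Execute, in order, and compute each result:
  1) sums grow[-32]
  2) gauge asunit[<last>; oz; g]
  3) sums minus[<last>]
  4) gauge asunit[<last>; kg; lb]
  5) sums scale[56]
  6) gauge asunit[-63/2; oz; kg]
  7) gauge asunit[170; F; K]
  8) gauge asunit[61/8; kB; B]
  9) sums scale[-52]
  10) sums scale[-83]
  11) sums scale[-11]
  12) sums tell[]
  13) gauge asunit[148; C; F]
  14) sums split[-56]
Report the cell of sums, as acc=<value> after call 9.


Answer: acc=-7964181134/3125

Derivation:
Act: sums grow[-32]
Obs: -32
Act: gauge asunit[<last>; oz; g]
Obs: -45359237/50000
Act: sums minus[<last>]
Obs: 43759237/50000
Act: gauge asunit[<last>; kg; lb]
Obs: 87518474000/45359237
Act: sums scale[56]
Obs: 306314659/6250
Act: gauge asunit[-63/2; oz; kg]
Obs: -2857631931/3200000000
Act: gauge asunit[170; F; K]
Obs: 20989/60
Act: gauge asunit[61/8; kB; B]
Obs: 7625
Act: sums scale[-52]
Obs: -7964181134/3125
Act: sums scale[-83]
Obs: 661027034122/3125
Act: sums scale[-11]
Obs: -7271297375342/3125
Act: sums tell[]
Obs: -7271297375342/3125
Act: gauge asunit[148; C; F]
Obs: 1492/5
Act: sums split[-56]
Obs: 519378383953/12500


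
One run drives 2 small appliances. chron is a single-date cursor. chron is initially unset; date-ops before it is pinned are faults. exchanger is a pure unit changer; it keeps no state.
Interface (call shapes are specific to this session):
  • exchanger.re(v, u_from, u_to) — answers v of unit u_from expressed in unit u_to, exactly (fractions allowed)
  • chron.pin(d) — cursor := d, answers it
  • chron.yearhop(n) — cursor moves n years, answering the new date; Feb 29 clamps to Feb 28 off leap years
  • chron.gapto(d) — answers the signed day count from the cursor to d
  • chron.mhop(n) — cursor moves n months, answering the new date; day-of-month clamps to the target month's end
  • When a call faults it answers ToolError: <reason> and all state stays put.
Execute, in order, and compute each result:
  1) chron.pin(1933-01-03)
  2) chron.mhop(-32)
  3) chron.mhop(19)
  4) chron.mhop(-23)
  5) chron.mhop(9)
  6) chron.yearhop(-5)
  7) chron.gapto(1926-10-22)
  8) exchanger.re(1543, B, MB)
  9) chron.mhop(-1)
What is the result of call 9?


I try pin on d='1933-01-03', and observe 1933-01-03.
I call mhop on n='-32', → 1930-05-03.
I try mhop on n='19', giving 1931-12-03.
Using mhop on n='-23': 1930-01-03.
Then mhop on n='9', → 1930-10-03.
Now I run yearhop on n='-5', and observe 1925-10-03.
Then gapto on d='1926-10-22', and see 384.
Now I run re on v='1543', u_from='B', u_to='MB', which returns 1543/1000000.
Using mhop on n='-1', giving 1925-09-03.

Answer: 1925-09-03


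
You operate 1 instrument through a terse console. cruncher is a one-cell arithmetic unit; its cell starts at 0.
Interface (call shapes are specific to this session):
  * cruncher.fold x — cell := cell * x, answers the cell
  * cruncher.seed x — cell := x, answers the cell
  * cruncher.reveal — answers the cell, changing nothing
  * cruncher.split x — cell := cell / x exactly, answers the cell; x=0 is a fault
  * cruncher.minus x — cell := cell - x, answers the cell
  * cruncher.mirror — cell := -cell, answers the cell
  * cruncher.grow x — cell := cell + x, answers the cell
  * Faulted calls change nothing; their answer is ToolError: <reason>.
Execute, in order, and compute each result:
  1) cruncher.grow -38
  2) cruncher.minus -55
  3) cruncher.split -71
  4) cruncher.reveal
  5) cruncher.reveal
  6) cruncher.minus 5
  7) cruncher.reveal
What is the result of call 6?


Answer: -372/71

Derivation:
==> cruncher.grow(x: -38)
<== -38
==> cruncher.minus(x: -55)
<== 17
==> cruncher.split(x: -71)
<== -17/71
==> cruncher.reveal()
<== -17/71
==> cruncher.reveal()
<== -17/71
==> cruncher.minus(x: 5)
<== -372/71
==> cruncher.reveal()
<== -372/71


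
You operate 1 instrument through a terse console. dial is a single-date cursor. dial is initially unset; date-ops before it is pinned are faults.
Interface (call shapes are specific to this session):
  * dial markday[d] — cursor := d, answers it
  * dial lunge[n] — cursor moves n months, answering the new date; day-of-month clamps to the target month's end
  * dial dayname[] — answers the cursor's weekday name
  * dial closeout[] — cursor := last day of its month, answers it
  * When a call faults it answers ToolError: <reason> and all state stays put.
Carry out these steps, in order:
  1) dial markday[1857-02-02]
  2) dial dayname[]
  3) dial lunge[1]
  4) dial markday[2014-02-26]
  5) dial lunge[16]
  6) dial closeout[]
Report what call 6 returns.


·→ dial markday(1857-02-02)
·← 1857-02-02
·→ dial dayname()
·← Monday
·→ dial lunge(1)
·← 1857-03-02
·→ dial markday(2014-02-26)
·← 2014-02-26
·→ dial lunge(16)
·← 2015-06-26
·→ dial closeout()
·← 2015-06-30

Answer: 2015-06-30


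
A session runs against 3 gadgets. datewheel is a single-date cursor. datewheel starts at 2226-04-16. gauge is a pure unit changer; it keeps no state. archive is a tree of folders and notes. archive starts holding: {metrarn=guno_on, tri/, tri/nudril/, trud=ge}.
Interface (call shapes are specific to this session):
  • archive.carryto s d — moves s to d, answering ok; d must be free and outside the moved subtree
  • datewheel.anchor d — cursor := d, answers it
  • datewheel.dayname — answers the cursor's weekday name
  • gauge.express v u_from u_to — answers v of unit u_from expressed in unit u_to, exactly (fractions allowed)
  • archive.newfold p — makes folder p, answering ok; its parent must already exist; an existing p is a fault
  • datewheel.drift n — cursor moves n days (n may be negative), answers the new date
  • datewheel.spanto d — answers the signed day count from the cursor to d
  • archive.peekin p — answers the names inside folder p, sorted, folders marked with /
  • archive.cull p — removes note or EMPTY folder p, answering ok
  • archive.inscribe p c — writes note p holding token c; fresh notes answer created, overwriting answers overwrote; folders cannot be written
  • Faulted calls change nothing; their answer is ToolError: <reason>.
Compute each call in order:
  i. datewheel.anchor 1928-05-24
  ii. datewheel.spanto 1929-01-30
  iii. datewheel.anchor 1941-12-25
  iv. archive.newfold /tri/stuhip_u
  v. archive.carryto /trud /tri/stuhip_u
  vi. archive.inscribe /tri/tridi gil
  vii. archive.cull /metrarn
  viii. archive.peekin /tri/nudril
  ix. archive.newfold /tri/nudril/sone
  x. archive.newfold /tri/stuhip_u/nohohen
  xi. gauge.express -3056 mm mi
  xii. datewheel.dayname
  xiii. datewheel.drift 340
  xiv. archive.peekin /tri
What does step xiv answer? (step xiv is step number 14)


-- datewheel.anchor(d=1928-05-24) => 1928-05-24
-- datewheel.spanto(d=1929-01-30) => 251
-- datewheel.anchor(d=1941-12-25) => 1941-12-25
-- archive.newfold(p=/tri/stuhip_u) => ok
-- archive.carryto(s=/trud, d=/tri/stuhip_u) => ToolError: exists
-- archive.inscribe(p=/tri/tridi, c=gil) => created
-- archive.cull(p=/metrarn) => ok
-- archive.peekin(p=/tri/nudril) => []
-- archive.newfold(p=/tri/nudril/sone) => ok
-- archive.newfold(p=/tri/stuhip_u/nohohen) => ok
-- gauge.express(v=-3056, u_from=mm, u_to=mi) => -191/100584
-- datewheel.dayname() => Thursday
-- datewheel.drift(n=340) => 1942-11-30
-- archive.peekin(p=/tri) => [nudril/, stuhip_u/, tridi]

Answer: [nudril/, stuhip_u/, tridi]


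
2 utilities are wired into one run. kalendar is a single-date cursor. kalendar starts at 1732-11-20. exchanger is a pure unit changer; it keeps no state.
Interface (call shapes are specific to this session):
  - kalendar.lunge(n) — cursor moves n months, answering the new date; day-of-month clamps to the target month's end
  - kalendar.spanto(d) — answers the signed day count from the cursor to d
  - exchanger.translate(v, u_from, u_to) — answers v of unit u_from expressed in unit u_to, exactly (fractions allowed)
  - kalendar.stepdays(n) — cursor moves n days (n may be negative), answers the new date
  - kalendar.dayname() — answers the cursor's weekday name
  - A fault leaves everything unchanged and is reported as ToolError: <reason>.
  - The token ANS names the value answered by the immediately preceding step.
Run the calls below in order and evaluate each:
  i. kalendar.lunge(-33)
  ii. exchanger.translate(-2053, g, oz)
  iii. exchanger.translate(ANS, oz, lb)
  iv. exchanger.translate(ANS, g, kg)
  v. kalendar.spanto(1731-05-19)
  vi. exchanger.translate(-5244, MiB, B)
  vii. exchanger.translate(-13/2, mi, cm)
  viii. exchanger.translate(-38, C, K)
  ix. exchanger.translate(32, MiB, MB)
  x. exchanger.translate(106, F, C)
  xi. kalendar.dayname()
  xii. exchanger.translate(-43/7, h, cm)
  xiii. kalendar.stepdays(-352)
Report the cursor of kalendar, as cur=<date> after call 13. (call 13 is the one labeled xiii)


Using kalendar.lunge with n: -33, and get 1730-02-20.
I call exchanger.translate with v: -2053, u_from: g, u_to: oz, yielding -3284800000/45359237.
Now I run exchanger.translate with v: ANS, u_from: oz, u_to: lb, — result: -205300000/45359237.
Invoking exchanger.translate with v: ANS, u_from: g, u_to: kg, yielding -205300/45359237.
Next I call kalendar.spanto with d: 1731-05-19, yielding 453.
I use exchanger.translate with v: -5244, u_from: MiB, u_to: B, and observe -5498732544.
Next I call exchanger.translate with v: -13/2, u_from: mi, u_to: cm, — result: -5230368/5.
Then exchanger.translate with v: -38, u_from: C, u_to: K, giving 4703/20.
Now I run exchanger.translate with v: 32, u_from: MiB, u_to: MB: 524288/15625.
I run exchanger.translate with v: 106, u_from: F, u_to: C, → 370/9.
I try kalendar.dayname, and get Monday.
I call exchanger.translate with v: -43/7, u_from: h, u_to: cm, and observe ToolError: incompatible units.
I use kalendar.stepdays with n: -352, giving 1729-03-05.

Answer: cur=1729-03-05


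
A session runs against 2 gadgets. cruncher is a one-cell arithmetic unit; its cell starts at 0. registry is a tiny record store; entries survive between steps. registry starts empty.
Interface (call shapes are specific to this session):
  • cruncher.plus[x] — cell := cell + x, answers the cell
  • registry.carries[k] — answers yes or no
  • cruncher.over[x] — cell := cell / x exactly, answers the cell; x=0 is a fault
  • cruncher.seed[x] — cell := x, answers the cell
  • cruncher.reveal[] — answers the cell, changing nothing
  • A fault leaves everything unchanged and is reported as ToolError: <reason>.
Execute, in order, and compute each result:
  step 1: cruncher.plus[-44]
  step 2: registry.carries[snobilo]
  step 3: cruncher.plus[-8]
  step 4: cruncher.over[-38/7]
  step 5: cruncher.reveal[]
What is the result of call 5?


Answer: 182/19

Derivation:
Act: cruncher.plus[x='-44']
Obs: -44
Act: registry.carries[k='snobilo']
Obs: no
Act: cruncher.plus[x='-8']
Obs: -52
Act: cruncher.over[x='-38/7']
Obs: 182/19
Act: cruncher.reveal[]
Obs: 182/19


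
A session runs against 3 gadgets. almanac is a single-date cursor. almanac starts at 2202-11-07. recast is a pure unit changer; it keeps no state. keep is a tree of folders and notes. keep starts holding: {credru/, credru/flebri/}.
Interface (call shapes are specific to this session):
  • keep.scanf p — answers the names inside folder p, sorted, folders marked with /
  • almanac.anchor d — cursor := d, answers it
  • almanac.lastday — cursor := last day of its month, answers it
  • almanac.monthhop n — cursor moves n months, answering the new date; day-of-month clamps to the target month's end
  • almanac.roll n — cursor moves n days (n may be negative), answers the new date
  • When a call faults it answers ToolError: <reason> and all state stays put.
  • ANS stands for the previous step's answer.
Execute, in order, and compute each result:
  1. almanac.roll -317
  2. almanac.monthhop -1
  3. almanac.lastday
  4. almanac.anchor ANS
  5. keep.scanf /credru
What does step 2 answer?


Answer: 2201-11-25

Derivation:
% roll n: -317
= 2201-12-25
% monthhop n: -1
= 2201-11-25
% lastday
= 2201-11-30
% anchor d: ANS
= 2201-11-30
% scanf p: /credru
= [flebri/]


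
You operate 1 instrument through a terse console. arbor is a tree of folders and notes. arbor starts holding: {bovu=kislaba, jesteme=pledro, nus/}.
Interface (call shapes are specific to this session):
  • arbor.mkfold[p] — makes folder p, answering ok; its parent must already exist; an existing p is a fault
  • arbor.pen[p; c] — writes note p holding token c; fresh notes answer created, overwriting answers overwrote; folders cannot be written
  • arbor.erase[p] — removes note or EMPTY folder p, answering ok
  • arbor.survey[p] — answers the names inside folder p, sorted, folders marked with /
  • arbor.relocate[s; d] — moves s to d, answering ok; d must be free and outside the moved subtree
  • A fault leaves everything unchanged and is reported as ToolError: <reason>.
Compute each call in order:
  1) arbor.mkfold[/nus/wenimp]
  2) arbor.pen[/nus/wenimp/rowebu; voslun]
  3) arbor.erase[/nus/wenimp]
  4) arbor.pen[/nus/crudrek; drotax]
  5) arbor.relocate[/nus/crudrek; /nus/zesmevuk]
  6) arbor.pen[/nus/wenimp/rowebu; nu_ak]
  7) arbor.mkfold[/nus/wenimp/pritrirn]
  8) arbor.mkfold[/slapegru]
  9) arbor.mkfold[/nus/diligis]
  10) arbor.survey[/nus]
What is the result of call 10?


Answer: [diligis/, wenimp/, zesmevuk]

Derivation:
CALL arbor.mkfold[p='/nus/wenimp']
RET  ok
CALL arbor.pen[p='/nus/wenimp/rowebu'; c='voslun']
RET  created
CALL arbor.erase[p='/nus/wenimp']
RET  ToolError: not empty
CALL arbor.pen[p='/nus/crudrek'; c='drotax']
RET  created
CALL arbor.relocate[s='/nus/crudrek'; d='/nus/zesmevuk']
RET  ok
CALL arbor.pen[p='/nus/wenimp/rowebu'; c='nu_ak']
RET  overwrote
CALL arbor.mkfold[p='/nus/wenimp/pritrirn']
RET  ok
CALL arbor.mkfold[p='/slapegru']
RET  ok
CALL arbor.mkfold[p='/nus/diligis']
RET  ok
CALL arbor.survey[p='/nus']
RET  [diligis/, wenimp/, zesmevuk]


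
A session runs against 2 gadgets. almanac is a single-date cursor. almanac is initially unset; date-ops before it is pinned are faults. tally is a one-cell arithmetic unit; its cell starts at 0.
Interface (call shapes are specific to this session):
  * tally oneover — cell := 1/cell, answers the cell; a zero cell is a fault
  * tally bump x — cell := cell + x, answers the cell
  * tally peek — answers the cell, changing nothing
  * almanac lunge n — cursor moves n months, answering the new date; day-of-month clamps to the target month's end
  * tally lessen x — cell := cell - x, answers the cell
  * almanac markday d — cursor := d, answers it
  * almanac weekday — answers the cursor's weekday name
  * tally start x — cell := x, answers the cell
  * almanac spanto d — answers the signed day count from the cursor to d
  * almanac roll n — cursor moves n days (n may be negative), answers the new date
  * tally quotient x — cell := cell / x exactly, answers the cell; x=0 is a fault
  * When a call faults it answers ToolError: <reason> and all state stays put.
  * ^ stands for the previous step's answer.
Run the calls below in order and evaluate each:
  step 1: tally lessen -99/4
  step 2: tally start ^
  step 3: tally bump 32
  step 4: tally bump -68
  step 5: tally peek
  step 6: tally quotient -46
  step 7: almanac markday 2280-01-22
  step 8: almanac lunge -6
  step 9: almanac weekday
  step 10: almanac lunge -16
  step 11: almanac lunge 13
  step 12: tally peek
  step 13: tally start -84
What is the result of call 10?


Answer: 2278-03-22

Derivation:
Do: tally lessen[x→-99/4]
See: 99/4
Do: tally start[x→^]
See: 99/4
Do: tally bump[x→32]
See: 227/4
Do: tally bump[x→-68]
See: -45/4
Do: tally peek[]
See: -45/4
Do: tally quotient[x→-46]
See: 45/184
Do: almanac markday[d→2280-01-22]
See: 2280-01-22
Do: almanac lunge[n→-6]
See: 2279-07-22
Do: almanac weekday[]
See: Tuesday
Do: almanac lunge[n→-16]
See: 2278-03-22
Do: almanac lunge[n→13]
See: 2279-04-22
Do: tally peek[]
See: 45/184
Do: tally start[x→-84]
See: -84


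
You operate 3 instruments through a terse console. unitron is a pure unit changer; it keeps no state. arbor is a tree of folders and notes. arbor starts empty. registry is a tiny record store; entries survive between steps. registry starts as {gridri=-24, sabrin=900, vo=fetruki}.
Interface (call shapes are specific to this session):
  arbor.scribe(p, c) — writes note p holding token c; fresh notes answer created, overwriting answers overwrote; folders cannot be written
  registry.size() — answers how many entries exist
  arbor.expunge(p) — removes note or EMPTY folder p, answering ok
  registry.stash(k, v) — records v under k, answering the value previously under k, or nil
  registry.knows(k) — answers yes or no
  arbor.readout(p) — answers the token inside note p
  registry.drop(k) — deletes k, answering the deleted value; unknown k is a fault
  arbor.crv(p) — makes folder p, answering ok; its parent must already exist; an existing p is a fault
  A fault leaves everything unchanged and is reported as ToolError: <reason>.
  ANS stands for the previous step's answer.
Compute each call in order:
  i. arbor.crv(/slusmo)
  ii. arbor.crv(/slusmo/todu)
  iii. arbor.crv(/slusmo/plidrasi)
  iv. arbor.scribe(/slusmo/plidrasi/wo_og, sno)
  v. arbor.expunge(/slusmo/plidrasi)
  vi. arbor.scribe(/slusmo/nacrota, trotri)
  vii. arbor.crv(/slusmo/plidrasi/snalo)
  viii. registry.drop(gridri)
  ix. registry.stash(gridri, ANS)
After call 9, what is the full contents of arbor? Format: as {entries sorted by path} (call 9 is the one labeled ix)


Answer: {slusmo/, slusmo/nacrota=trotri, slusmo/plidrasi/, slusmo/plidrasi/snalo/, slusmo/plidrasi/wo_og=sno, slusmo/todu/}

Derivation:
[in] crv p='/slusmo'
:: ok
[in] crv p='/slusmo/todu'
:: ok
[in] crv p='/slusmo/plidrasi'
:: ok
[in] scribe p='/slusmo/plidrasi/wo_og' c='sno'
:: created
[in] expunge p='/slusmo/plidrasi'
:: ToolError: not empty
[in] scribe p='/slusmo/nacrota' c='trotri'
:: created
[in] crv p='/slusmo/plidrasi/snalo'
:: ok
[in] drop k='gridri'
:: -24
[in] stash k='gridri' v='ANS'
:: nil


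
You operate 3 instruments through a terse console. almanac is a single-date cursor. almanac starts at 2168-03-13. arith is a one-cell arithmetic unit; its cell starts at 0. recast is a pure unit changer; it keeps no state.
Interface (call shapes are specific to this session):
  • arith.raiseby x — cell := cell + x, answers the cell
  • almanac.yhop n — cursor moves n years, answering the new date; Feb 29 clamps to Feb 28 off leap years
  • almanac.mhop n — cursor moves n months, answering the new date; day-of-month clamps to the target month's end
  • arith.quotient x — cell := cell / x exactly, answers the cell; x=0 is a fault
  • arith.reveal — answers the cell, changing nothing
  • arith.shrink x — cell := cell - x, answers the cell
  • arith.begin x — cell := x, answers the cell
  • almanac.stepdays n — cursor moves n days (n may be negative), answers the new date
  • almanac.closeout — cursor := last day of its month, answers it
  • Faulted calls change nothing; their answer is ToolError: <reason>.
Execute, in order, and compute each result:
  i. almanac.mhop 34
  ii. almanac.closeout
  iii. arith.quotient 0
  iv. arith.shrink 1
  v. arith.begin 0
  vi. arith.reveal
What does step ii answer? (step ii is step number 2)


Answer: 2171-01-31

Derivation:
$ mhop n=34
:: 2171-01-13
$ closeout
:: 2171-01-31
$ quotient x=0
:: ToolError: division by zero
$ shrink x=1
:: -1
$ begin x=0
:: 0
$ reveal
:: 0


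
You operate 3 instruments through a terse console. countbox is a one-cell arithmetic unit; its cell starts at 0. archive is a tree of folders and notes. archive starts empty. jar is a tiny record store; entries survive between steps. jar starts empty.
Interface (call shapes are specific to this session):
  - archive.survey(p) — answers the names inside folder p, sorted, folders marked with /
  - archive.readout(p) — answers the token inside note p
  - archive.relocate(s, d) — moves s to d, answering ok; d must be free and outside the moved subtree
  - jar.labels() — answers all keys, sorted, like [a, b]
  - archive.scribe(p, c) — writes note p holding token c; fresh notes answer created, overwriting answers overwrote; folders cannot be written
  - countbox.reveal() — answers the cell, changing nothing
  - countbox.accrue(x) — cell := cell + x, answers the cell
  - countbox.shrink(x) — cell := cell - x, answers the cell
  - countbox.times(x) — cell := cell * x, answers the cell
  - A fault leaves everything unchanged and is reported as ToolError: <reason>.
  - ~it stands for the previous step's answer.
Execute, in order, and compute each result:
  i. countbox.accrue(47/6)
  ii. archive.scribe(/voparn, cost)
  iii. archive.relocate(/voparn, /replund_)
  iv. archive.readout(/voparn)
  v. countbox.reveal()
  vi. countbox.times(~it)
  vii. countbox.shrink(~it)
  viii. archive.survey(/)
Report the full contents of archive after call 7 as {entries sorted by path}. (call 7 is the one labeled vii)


# 1. accrue(x: 47/6) => 47/6
# 2. scribe(p: /voparn, c: cost) => created
# 3. relocate(s: /voparn, d: /replund_) => ok
# 4. readout(p: /voparn) => ToolError: not found
# 5. reveal() => 47/6
# 6. times(x: ~it) => 2209/36
# 7. shrink(x: ~it) => 0
# 8. survey(p: /) => [replund_]

Answer: {replund_=cost}


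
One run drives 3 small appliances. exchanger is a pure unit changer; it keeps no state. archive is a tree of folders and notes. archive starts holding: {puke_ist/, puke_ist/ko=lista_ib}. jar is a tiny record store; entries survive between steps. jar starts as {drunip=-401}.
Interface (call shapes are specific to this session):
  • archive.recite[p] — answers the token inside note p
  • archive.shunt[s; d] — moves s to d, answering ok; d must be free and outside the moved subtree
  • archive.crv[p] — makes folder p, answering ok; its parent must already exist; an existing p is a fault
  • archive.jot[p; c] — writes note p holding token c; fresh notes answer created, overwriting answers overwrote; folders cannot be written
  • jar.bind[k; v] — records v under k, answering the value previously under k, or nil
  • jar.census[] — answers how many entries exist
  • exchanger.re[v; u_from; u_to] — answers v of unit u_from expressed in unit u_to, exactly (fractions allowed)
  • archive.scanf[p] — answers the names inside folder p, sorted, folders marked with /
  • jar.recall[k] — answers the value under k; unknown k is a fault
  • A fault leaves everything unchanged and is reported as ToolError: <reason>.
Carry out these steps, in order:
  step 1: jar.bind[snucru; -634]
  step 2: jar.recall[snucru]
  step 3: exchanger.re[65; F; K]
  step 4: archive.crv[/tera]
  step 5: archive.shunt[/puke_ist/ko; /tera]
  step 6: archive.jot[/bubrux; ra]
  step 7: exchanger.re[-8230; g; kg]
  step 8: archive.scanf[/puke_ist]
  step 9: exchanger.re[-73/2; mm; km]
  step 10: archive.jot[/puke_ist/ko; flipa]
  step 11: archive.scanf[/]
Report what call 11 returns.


>> jar.bind(k: snucru, v: -634)
<< nil
>> jar.recall(k: snucru)
<< -634
>> exchanger.re(v: 65, u_from: F, u_to: K)
<< 17489/60
>> archive.crv(p: /tera)
<< ok
>> archive.shunt(s: /puke_ist/ko, d: /tera)
<< ToolError: exists
>> archive.jot(p: /bubrux, c: ra)
<< created
>> exchanger.re(v: -8230, u_from: g, u_to: kg)
<< -823/100
>> archive.scanf(p: /puke_ist)
<< [ko]
>> exchanger.re(v: -73/2, u_from: mm, u_to: km)
<< -73/2000000
>> archive.jot(p: /puke_ist/ko, c: flipa)
<< overwrote
>> archive.scanf(p: /)
<< [bubrux, puke_ist/, tera/]

Answer: [bubrux, puke_ist/, tera/]
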